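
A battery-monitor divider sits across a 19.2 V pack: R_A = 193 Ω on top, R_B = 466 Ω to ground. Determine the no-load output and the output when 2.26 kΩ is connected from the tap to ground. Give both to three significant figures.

Open-circuit: V = 19.2 × 466/(193 + 466) = 13.6 V.
With the load, R_B becomes R_B‖R_L = 386.3 Ω, so V = 19.2 × 386.3/579.3 = 12.8 V.

Unloaded: 13.6 V; loaded: 12.8 V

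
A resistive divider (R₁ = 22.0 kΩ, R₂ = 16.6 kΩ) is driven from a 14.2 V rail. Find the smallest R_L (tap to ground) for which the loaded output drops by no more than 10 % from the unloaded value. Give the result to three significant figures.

R_L(min) ≈ 85.2 kΩ

Output resistance R_th = R₁‖R₂ = (22.0 × 16.6)/38.60 = 9.461 kΩ.
The fractional drop is R_th/(R_th + R_L); requiring this ≤ 0.100 gives R_L ≥ R_th(1/0.100 − 1) = 9.461 × 9.000 = 85.2 kΩ.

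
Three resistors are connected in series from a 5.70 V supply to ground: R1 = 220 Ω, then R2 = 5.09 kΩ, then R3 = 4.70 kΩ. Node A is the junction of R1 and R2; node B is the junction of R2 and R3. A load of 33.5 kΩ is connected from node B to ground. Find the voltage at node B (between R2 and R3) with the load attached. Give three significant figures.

V ≈ 2.49 V

At node B, R3 is in parallel with the load: R3‖R_L = 4122 Ω.
Below node A the resistance is R2 + (R3‖R_L) = 9212 Ω, so V_A = 5.70 × 9212/9432 = 5.567 V.
Then V_B = V_A × (R3‖R_L)/(R2 + R3‖R_L) = 5.567 × 4122/9212 = 2.49 V.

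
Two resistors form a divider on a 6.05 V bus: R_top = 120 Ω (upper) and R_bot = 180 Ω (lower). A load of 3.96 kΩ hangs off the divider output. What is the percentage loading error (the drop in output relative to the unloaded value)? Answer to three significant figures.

The divider's output (Thévenin) resistance is R_top‖R_bot = 72.00 Ω.
Fractional drop under load = R_th/(R_th + R_L) = 72.00 / (72.00 + 3960) = 0.01786.
So the output falls by 1.79 %.

1.79 %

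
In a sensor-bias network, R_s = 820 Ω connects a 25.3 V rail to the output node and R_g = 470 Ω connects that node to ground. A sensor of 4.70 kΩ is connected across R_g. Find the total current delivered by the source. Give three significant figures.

I ≈ 20.3 mA

R_g‖R_L = 427.3 Ω, so the source sees R_s + R_g‖R_L = 1247 Ω.
I = 25.3 V / 1247 Ω = 20.3 mA.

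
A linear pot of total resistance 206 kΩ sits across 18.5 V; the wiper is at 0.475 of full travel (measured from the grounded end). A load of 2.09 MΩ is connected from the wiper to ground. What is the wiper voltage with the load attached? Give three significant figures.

The wiper splits the pot into (1−α)R = 108.2 kΩ above and αR = 97.85 kΩ below.
Lower section ‖ load = 93.47 kΩ.
V_wiper = 18.5 × 93.47/(108.2 + 93.47) = 8.58 V.

V ≈ 8.58 V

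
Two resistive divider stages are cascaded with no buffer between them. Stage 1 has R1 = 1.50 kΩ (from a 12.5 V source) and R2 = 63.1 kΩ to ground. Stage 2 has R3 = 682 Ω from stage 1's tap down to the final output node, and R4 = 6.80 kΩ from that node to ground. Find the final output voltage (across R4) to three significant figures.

Stage 2 presents R3+R4 = 7482 Ω as a load on stage 1's tap.
Stage 1's lower leg becomes R2‖(R3+R4) = 6689 Ω, so V_mid = 12.5 × 6689/8189 = 10.21 V.
Stage 2 is itself unloaded: V_out = V_mid × R4/(R3+R4) = 10.21 × 6800/7482 = 9.28 V.

V_out ≈ 9.28 V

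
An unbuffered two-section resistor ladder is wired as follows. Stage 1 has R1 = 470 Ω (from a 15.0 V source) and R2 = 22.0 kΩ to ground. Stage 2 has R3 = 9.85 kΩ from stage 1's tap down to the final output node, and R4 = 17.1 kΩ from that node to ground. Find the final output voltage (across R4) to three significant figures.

V_out ≈ 9.16 V

Stage 2 presents R3+R4 = 26950 Ω as a load on stage 1's tap.
Stage 1's lower leg becomes R2‖(R3+R4) = 12110 Ω, so V_mid = 15.0 × 12110/12580 = 14.44 V.
Stage 2 is itself unloaded: V_out = V_mid × R4/(R3+R4) = 14.44 × 17100/26950 = 9.16 V.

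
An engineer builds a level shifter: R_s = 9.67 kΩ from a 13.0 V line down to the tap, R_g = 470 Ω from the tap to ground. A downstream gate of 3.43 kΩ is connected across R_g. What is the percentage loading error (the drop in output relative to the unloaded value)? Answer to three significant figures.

The divider's output (Thévenin) resistance is R_s‖R_g = 448.2 Ω.
Fractional drop under load = R_th/(R_th + R_L) = 448.2 / (448.2 + 3430) = 0.1156.
So the output falls by 11.6 %.

11.6 %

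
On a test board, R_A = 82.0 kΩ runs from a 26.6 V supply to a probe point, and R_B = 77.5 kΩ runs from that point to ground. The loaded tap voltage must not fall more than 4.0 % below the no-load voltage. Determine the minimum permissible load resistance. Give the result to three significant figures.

R_L(min) ≈ 956 kΩ

Output resistance R_th = R_A‖R_B = (82.0 × 77.5)/159.5 = 39.84 kΩ.
The fractional drop is R_th/(R_th + R_L); requiring this ≤ 0.0400 gives R_L ≥ R_th(1/0.0400 − 1) = 39.84 × 24.00 = 956 kΩ.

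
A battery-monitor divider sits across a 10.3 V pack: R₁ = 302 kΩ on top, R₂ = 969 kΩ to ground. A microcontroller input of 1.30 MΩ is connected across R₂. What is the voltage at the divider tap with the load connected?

V_out ≈ 6.67 V

The load sits in parallel with R₂: R₂‖R_L = (969 × 1300) / (969 + 1300) = 555.2 kΩ.
V_out = 10.3 × 555.2 / (302 + 555.2) = 10.3 × 555.2/857.2 = 6.67 V.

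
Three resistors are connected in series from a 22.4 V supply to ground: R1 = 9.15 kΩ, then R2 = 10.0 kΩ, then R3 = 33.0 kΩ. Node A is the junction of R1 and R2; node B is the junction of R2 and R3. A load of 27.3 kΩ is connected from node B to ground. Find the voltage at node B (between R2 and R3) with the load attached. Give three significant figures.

V ≈ 9.82 V

At node B, R3 is in parallel with the load: R3‖R_L = 14.94 kΩ.
Below node A the resistance is R2 + (R3‖R_L) = 24.94 kΩ, so V_A = 22.4 × 24.94/34.09 = 16.39 V.
Then V_B = V_A × (R3‖R_L)/(R2 + R3‖R_L) = 16.39 × 14.94/24.94 = 9.82 V.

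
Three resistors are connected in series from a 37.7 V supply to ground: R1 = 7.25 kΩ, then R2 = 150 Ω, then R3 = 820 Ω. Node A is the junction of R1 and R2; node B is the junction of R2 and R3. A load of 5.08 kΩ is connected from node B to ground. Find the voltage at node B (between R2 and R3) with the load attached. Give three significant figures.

At node B, R3 is in parallel with the load: R3‖R_L = 706.0 Ω.
Below node A the resistance is R2 + (R3‖R_L) = 856.0 Ω, so V_A = 37.7 × 856.0/8106 = 3.981 V.
Then V_B = V_A × (R3‖R_L)/(R2 + R3‖R_L) = 3.981 × 706.0/856.0 = 3.28 V.

V ≈ 3.28 V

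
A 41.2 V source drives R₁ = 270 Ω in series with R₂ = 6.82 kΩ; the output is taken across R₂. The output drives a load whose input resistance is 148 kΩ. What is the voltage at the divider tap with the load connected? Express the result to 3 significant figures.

V_out ≈ 39.6 V

The load sits in parallel with R₂: R₂‖R_L = (6820 × 148000) / (6820 + 148000) = 6520 Ω.
V_out = 41.2 × 6520 / (270 + 6520) = 41.2 × 6520/6790 = 39.6 V.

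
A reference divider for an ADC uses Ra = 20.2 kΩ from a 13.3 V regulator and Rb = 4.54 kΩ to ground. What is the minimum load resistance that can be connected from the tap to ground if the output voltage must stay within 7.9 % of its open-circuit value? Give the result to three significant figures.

Output resistance R_th = Ra‖Rb = (20.2 × 4.54)/24.74 = 3.707 kΩ.
The fractional drop is R_th/(R_th + R_L); requiring this ≤ 0.0790 gives R_L ≥ R_th(1/0.0790 − 1) = 3.707 × 11.66 = 43.2 kΩ.

R_L(min) ≈ 43.2 kΩ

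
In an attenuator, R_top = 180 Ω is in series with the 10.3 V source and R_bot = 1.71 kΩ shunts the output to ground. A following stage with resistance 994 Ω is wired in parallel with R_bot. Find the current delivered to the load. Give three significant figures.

R_bot‖R_L = 628.6 Ω; V_out = 10.3 × 628.6/808.6 = 8.007 V.
I_L = V_out / R_L = 8.007 / 994 Ω = 8.06 mA.

I_L ≈ 8.06 mA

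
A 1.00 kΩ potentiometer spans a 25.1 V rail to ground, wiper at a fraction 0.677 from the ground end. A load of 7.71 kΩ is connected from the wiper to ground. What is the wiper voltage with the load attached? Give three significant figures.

V ≈ 16.5 V

The wiper splits the pot into (1−α)R = 323.0 Ω above and αR = 677.0 Ω below.
Lower section ‖ load = 622.4 Ω.
V_wiper = 25.1 × 622.4/(323.0 + 622.4) = 16.5 V.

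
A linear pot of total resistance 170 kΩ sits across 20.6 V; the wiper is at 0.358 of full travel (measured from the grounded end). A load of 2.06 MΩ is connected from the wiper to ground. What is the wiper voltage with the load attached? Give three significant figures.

The wiper splits the pot into (1−α)R = 109.1 kΩ above and αR = 60.86 kΩ below.
Lower section ‖ load = 59.11 kΩ.
V_wiper = 20.6 × 59.11/(109.1 + 59.11) = 7.24 V.

V ≈ 7.24 V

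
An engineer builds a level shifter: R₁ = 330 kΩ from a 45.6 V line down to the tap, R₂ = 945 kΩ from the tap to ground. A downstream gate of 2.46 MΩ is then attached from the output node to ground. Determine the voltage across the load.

V_out ≈ 30.7 V

The load sits in parallel with R₂: R₂‖R_L = (945 × 2460) / (945 + 2460) = 682.7 kΩ.
V_out = 45.6 × 682.7 / (330 + 682.7) = 45.6 × 682.7/1013 = 30.7 V.
(Unloaded it would have been 33.8 V.)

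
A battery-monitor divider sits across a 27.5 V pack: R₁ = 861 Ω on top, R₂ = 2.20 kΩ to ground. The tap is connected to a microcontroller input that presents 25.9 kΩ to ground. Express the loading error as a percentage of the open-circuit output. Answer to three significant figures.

2.33 %

The divider's output (Thévenin) resistance is R₁‖R₂ = 618.8 Ω.
Fractional drop under load = R_th/(R_th + R_L) = 618.8 / (618.8 + 25900) = 0.02334.
So the output falls by 2.33 %.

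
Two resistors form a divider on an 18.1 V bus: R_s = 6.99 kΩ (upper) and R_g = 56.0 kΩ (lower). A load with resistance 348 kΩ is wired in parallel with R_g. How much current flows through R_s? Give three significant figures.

R_g‖R_L = 48.24 kΩ, so the source sees R_s + R_g‖R_L = 55.23 kΩ.
I = 18.1 V / 55.23 kΩ = 0.328 mA.

I ≈ 0.328 mA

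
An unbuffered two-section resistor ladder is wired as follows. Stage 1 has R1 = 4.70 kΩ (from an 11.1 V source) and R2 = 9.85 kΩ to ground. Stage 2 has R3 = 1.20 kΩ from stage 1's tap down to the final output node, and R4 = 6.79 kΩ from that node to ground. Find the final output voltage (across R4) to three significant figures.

V_out ≈ 4.57 V

Stage 2 presents R3+R4 = 7.990 kΩ as a load on stage 1's tap.
Stage 1's lower leg becomes R2‖(R3+R4) = 4.412 kΩ, so V_mid = 11.1 × 4.412/9.112 = 5.374 V.
Stage 2 is itself unloaded: V_out = V_mid × R4/(R3+R4) = 5.374 × 6.79/7.990 = 4.57 V.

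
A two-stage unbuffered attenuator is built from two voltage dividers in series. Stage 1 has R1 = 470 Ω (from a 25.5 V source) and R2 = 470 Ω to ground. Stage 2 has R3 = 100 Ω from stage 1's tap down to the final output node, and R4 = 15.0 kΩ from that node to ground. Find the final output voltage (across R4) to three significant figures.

Stage 2 presents R3+R4 = 15100 Ω as a load on stage 1's tap.
Stage 1's lower leg becomes R2‖(R3+R4) = 455.8 Ω, so V_mid = 25.5 × 455.8/925.8 = 12.55 V.
Stage 2 is itself unloaded: V_out = V_mid × R4/(R3+R4) = 12.55 × 15000/15100 = 12.5 V.

V_out ≈ 12.5 V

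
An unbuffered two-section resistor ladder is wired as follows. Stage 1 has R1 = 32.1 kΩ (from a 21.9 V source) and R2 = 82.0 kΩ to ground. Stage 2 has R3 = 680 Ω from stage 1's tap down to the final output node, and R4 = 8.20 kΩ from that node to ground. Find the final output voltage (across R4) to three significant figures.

V_out ≈ 4.04 V

Stage 2 presents R3+R4 = 8880 Ω as a load on stage 1's tap.
Stage 1's lower leg becomes R2‖(R3+R4) = 8012 Ω, so V_mid = 21.9 × 8012/40110 = 4.374 V.
Stage 2 is itself unloaded: V_out = V_mid × R4/(R3+R4) = 4.374 × 8200/8880 = 4.04 V.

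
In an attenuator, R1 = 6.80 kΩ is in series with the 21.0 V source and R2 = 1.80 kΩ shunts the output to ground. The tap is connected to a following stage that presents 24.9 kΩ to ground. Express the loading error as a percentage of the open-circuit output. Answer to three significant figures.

The divider's output (Thévenin) resistance is R1‖R2 = 1.423 kΩ.
Fractional drop under load = R_th/(R_th + R_L) = 1.423 / (1.423 + 24.9) = 0.05407.
So the output falls by 5.41 %.

5.41 %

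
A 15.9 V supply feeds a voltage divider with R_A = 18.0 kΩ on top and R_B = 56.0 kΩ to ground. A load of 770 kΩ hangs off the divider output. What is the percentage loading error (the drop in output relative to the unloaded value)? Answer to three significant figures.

1.74 %

The divider's output (Thévenin) resistance is R_A‖R_B = 13.62 kΩ.
Fractional drop under load = R_th/(R_th + R_L) = 13.62 / (13.62 + 770) = 0.01738.
So the output falls by 1.74 %.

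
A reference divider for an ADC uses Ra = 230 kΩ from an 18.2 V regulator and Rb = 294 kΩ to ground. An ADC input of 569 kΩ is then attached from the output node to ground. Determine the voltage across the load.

V_out ≈ 8.32 V

The load sits in parallel with Rb: Rb‖R_L = (294 × 569) / (294 + 569) = 193.8 kΩ.
V_out = 18.2 × 193.8 / (230 + 193.8) = 18.2 × 193.8/423.8 = 8.32 V.
(Unloaded it would have been 10.2 V.)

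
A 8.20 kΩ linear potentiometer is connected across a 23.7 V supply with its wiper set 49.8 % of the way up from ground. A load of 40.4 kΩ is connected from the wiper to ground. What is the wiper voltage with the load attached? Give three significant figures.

The wiper splits the pot into (1−α)R = 4.116 kΩ above and αR = 4.084 kΩ below.
Lower section ‖ load = 3.709 kΩ.
V_wiper = 23.7 × 3.709/(4.116 + 3.709) = 11.2 V.

V ≈ 11.2 V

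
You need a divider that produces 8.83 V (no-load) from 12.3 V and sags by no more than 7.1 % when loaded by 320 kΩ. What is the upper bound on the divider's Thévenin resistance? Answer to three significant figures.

R_th ≤ 24.5 kΩ

Loading drop = R_th/(R_th + R_L) ≤ 0.0710, so R_th ≤ R_L · ε/(1−ε) = 320 kΩ × 0.0710/0.9290 = 24.5 kΩ.
(Any R1, R2 with R2/(R1+R2) = 0.718 and R1‖R2 ≤ 24.5 kΩ will meet the spec.)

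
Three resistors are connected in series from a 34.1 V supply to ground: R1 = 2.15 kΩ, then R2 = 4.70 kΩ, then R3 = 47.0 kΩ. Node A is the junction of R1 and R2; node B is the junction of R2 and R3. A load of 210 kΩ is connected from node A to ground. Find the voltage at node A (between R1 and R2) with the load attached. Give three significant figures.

V ≈ 32.4 V

Below node A the series string R2+R3 = 51.70 kΩ sits in parallel with the 210 kΩ load: 41.49 kΩ.
V_A = 34.1 × 41.49/(2.15 + 41.49) = 32.4 V.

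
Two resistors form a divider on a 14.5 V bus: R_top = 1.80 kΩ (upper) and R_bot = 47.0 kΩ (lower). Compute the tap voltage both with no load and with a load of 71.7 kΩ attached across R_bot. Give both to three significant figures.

Unloaded: 14.0 V; loaded: 13.6 V

Open-circuit: V = 14.5 × 47.0/(1.80 + 47.0) = 14.0 V.
With the load, R_bot becomes R_bot‖R_L = 28.39 kΩ, so V = 14.5 × 28.39/30.19 = 13.6 V.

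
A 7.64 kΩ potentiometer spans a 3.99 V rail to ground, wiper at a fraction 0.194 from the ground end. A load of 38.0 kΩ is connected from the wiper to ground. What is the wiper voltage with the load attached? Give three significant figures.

The wiper splits the pot into (1−α)R = 6.158 kΩ above and αR = 1.482 kΩ below.
Lower section ‖ load = 1.427 kΩ.
V_wiper = 3.99 × 1.427/(6.158 + 1.427) = 0.750 V.

V ≈ 0.750 V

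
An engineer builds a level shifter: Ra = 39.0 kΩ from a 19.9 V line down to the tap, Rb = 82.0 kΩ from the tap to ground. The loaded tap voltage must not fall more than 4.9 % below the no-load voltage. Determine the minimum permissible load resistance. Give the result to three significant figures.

R_L(min) ≈ 513 kΩ

Output resistance R_th = Ra‖Rb = (39.0 × 82.0)/121.0 = 26.43 kΩ.
The fractional drop is R_th/(R_th + R_L); requiring this ≤ 0.0490 gives R_L ≥ R_th(1/0.0490 − 1) = 26.43 × 19.41 = 513 kΩ.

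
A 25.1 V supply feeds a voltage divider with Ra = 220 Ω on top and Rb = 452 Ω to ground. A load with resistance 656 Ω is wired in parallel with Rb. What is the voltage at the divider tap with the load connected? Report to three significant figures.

The load sits in parallel with Rb: Rb‖R_L = (452 × 656) / (452 + 656) = 267.6 Ω.
V_out = 25.1 × 267.6 / (220 + 267.6) = 25.1 × 267.6/487.6 = 13.8 V.
(Unloaded it would have been 16.9 V.)

V_out ≈ 13.8 V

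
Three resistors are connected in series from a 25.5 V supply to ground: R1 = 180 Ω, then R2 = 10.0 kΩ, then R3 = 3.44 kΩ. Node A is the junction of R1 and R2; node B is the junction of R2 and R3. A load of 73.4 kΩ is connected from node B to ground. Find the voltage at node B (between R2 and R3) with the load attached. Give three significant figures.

V ≈ 6.22 V

At node B, R3 is in parallel with the load: R3‖R_L = 3286 Ω.
Below node A the resistance is R2 + (R3‖R_L) = 13290 Ω, so V_A = 25.5 × 13290/13470 = 25.16 V.
Then V_B = V_A × (R3‖R_L)/(R2 + R3‖R_L) = 25.16 × 3286/13290 = 6.22 V.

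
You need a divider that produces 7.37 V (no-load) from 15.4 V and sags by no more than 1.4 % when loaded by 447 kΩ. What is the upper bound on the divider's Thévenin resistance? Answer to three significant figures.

Loading drop = R_th/(R_th + R_L) ≤ 0.0140, so R_th ≤ R_L · ε/(1−ε) = 447 kΩ × 0.0140/0.9860 = 6.35 kΩ.

R_th ≤ 6.35 kΩ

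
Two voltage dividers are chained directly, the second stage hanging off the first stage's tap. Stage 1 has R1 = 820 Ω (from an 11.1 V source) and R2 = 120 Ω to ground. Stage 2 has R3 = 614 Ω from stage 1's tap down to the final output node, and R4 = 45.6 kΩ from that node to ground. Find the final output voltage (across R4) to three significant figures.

V_out ≈ 1.40 V

Stage 2 presents R3+R4 = 46210 Ω as a load on stage 1's tap.
Stage 1's lower leg becomes R2‖(R3+R4) = 119.7 Ω, so V_mid = 11.1 × 119.7/939.7 = 1.414 V.
Stage 2 is itself unloaded: V_out = V_mid × R4/(R3+R4) = 1.414 × 45600/46210 = 1.40 V.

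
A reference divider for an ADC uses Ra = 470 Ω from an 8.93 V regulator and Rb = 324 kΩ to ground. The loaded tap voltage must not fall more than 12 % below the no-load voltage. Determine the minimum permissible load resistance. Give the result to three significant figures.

R_L(min) ≈ 3.44 kΩ

Output resistance R_th = Ra‖Rb = (470 × 324000)/324500 = 469.3 Ω.
The fractional drop is R_th/(R_th + R_L); requiring this ≤ 0.120 gives R_L ≥ R_th(1/0.120 − 1) = 469.3 × 7.333 = 3.44 kΩ.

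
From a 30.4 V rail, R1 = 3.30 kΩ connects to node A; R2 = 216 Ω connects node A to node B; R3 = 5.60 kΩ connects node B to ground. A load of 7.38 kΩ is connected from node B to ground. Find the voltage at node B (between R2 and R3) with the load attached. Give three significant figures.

V ≈ 14.4 V

At node B, R3 is in parallel with the load: R3‖R_L = 3184 Ω.
Below node A the resistance is R2 + (R3‖R_L) = 3400 Ω, so V_A = 30.4 × 3400/6700 = 15.43 V.
Then V_B = V_A × (R3‖R_L)/(R2 + R3‖R_L) = 15.43 × 3184/3400 = 14.4 V.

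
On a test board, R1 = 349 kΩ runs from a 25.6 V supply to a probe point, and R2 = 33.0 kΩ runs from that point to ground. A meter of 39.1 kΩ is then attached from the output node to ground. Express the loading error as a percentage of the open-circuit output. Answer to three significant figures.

The divider's output (Thévenin) resistance is R1‖R2 = 30.15 kΩ.
Fractional drop under load = R_th/(R_th + R_L) = 30.15 / (30.15 + 39.1) = 0.4354.
So the output falls by 43.5 %.

43.5 %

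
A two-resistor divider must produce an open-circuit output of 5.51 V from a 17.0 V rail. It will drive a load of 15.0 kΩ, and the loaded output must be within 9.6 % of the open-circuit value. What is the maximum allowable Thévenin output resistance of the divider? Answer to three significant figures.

Loading drop = R_th/(R_th + R_L) ≤ 0.0960, so R_th ≤ R_L · ε/(1−ε) = 15.0 kΩ × 0.0960/0.9040 = 1.59 kΩ.

R_th ≤ 1.59 kΩ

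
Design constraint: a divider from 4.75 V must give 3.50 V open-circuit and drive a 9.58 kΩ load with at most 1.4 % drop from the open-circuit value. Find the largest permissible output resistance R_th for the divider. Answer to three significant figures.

Loading drop = R_th/(R_th + R_L) ≤ 0.0140, so R_th ≤ R_L · ε/(1−ε) = 9.58 kΩ × 0.0140/0.9860 = 136 Ω.

R_th ≤ 136 Ω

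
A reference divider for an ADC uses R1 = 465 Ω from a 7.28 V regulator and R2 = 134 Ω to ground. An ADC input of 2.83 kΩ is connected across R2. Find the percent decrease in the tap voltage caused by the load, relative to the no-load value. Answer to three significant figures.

The divider's output (Thévenin) resistance is R1‖R2 = 104.0 Ω.
Fractional drop under load = R_th/(R_th + R_L) = 104.0 / (104.0 + 2830) = 0.03545.
So the output falls by 3.55 %.

3.55 %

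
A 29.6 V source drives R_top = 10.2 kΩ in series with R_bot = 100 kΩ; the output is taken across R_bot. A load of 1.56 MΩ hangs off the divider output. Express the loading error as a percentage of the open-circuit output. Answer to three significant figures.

0.590 %

The divider's output (Thévenin) resistance is R_top‖R_bot = 9.256 kΩ.
Fractional drop under load = R_th/(R_th + R_L) = 9.256 / (9.256 + 1560) = 0.005898.
So the output falls by 0.590 %.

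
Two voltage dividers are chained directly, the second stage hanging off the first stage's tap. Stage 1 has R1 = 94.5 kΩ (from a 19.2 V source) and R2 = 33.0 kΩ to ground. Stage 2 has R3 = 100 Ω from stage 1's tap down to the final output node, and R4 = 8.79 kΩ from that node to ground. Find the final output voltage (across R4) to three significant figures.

Stage 2 presents R3+R4 = 8890 Ω as a load on stage 1's tap.
Stage 1's lower leg becomes R2‖(R3+R4) = 7003 Ω, so V_mid = 19.2 × 7003/101500 = 1.325 V.
Stage 2 is itself unloaded: V_out = V_mid × R4/(R3+R4) = 1.325 × 8790/8890 = 1.31 V.

V_out ≈ 1.31 V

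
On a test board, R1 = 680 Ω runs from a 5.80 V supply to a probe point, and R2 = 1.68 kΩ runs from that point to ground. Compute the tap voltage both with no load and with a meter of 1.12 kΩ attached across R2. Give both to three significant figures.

Unloaded: 4.13 V; loaded: 2.88 V

Open-circuit: V = 5.80 × 1680/(680 + 1680) = 4.13 V.
With the load, R2 becomes R2‖R_L = 672.0 Ω, so V = 5.80 × 672.0/1352 = 2.88 V.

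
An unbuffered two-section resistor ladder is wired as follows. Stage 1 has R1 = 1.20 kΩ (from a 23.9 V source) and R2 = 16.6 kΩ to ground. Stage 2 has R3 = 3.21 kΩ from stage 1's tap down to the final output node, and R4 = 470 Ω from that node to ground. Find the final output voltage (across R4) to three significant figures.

Stage 2 presents R3+R4 = 3680 Ω as a load on stage 1's tap.
Stage 1's lower leg becomes R2‖(R3+R4) = 3012 Ω, so V_mid = 23.9 × 3012/4212 = 17.09 V.
Stage 2 is itself unloaded: V_out = V_mid × R4/(R3+R4) = 17.09 × 470/3680 = 2.18 V.

V_out ≈ 2.18 V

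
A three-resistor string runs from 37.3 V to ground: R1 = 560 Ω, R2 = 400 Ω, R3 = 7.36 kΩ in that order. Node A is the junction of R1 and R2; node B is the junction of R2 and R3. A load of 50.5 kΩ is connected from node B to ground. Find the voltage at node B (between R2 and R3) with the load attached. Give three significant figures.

At node B, R3 is in parallel with the load: R3‖R_L = 6424 Ω.
Below node A the resistance is R2 + (R3‖R_L) = 6824 Ω, so V_A = 37.3 × 6824/7384 = 34.47 V.
Then V_B = V_A × (R3‖R_L)/(R2 + R3‖R_L) = 34.47 × 6424/6824 = 32.5 V.

V ≈ 32.5 V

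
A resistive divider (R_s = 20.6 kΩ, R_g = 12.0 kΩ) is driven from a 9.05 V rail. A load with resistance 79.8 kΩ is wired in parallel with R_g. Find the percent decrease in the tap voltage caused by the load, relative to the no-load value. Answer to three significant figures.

8.68 %

The divider's output (Thévenin) resistance is R_s‖R_g = 7.583 kΩ.
Fractional drop under load = R_th/(R_th + R_L) = 7.583 / (7.583 + 79.8) = 0.08678.
So the output falls by 8.68 %.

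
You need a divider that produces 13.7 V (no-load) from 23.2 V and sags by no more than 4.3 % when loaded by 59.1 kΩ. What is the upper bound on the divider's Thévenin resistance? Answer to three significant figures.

Loading drop = R_th/(R_th + R_L) ≤ 0.0430, so R_th ≤ R_L · ε/(1−ε) = 59.1 kΩ × 0.0430/0.9570 = 2.66 kΩ.

R_th ≤ 2.66 kΩ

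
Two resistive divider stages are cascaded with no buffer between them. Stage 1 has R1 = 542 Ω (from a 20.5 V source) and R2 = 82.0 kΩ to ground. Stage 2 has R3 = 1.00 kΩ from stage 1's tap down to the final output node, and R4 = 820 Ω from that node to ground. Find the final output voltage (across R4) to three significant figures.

Stage 2 presents R3+R4 = 1820 Ω as a load on stage 1's tap.
Stage 1's lower leg becomes R2‖(R3+R4) = 1780 Ω, so V_mid = 20.5 × 1780/2322 = 15.72 V.
Stage 2 is itself unloaded: V_out = V_mid × R4/(R3+R4) = 15.72 × 820/1820 = 7.08 V.

V_out ≈ 7.08 V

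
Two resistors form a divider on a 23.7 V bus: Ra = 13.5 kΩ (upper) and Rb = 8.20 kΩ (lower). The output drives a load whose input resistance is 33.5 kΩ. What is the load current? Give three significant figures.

Rb‖R_L = 6.588 kΩ; V_out = 23.7 × 6.588/20.09 = 7.772 V.
I_L = V_out / R_L = 7.772 / 33.5 kΩ = 0.232 mA.

I_L ≈ 0.232 mA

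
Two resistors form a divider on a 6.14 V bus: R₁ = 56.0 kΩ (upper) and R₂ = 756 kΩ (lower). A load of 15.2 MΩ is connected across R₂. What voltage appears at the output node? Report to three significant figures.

The load sits in parallel with R₂: R₂‖R_L = (756 × 15200) / (756 + 15200) = 720.2 kΩ.
V_out = 6.14 × 720.2 / (56.0 + 720.2) = 6.14 × 720.2/776.2 = 5.70 V.

V_out ≈ 5.70 V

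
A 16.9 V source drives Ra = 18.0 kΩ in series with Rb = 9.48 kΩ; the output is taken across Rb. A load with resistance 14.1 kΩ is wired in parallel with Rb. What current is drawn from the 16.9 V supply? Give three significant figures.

I ≈ 0.714 mA

Rb‖R_L = 5.669 kΩ, so the source sees Ra + Rb‖R_L = 23.67 kΩ.
I = 16.9 V / 23.67 kΩ = 0.714 mA.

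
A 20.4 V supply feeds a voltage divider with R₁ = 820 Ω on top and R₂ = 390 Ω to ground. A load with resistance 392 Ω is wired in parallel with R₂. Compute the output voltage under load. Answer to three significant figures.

The load sits in parallel with R₂: R₂‖R_L = (390 × 392) / (390 + 392) = 195.5 Ω.
V_out = 20.4 × 195.5 / (820 + 195.5) = 20.4 × 195.5/1015 = 3.93 V.

V_out ≈ 3.93 V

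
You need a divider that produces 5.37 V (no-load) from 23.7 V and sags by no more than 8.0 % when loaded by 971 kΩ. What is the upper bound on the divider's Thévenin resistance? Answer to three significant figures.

R_th ≤ 84.4 kΩ

Loading drop = R_th/(R_th + R_L) ≤ 0.0800, so R_th ≤ R_L · ε/(1−ε) = 971 kΩ × 0.0800/0.9200 = 84.4 kΩ.
(Any R1, R2 with R2/(R1+R2) = 0.227 and R1‖R2 ≤ 84.4 kΩ will meet the spec.)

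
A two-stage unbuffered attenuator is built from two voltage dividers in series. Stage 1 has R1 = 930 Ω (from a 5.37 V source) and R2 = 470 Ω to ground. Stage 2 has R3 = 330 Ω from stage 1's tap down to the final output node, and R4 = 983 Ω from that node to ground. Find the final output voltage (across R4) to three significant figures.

V_out ≈ 1.09 V

Stage 2 presents R3+R4 = 1313 Ω as a load on stage 1's tap.
Stage 1's lower leg becomes R2‖(R3+R4) = 346.1 Ω, so V_mid = 5.37 × 346.1/1276 = 1.456 V.
Stage 2 is itself unloaded: V_out = V_mid × R4/(R3+R4) = 1.456 × 983/1313 = 1.09 V.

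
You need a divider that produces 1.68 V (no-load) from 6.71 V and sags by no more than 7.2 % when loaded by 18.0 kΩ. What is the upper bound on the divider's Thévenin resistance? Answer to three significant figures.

R_th ≤ 1.40 kΩ

Loading drop = R_th/(R_th + R_L) ≤ 0.0720, so R_th ≤ R_L · ε/(1−ε) = 18.0 kΩ × 0.0720/0.9280 = 1.40 kΩ.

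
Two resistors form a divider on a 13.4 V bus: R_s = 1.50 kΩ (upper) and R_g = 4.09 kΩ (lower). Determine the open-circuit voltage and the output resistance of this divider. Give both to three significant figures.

V_th is the open-circuit tap voltage: 13.4 × 4.09/(1.50 + 4.09) = 9.80 V.
With the supply zeroed, R_s and R_g appear in parallel from the tap: R_th = R_s‖R_g = (1.50 × 4.09)/5.590 = 1.10 kΩ.

V_th = 9.80 V, R_th = 1.10 kΩ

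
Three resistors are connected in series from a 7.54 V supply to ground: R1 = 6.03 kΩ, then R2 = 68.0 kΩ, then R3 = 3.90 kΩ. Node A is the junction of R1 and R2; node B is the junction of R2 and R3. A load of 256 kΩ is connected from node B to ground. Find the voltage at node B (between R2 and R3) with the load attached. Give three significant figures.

At node B, R3 is in parallel with the load: R3‖R_L = 3.841 kΩ.
Below node A the resistance is R2 + (R3‖R_L) = 71.84 kΩ, so V_A = 7.54 × 71.84/77.87 = 6.956 V.
Then V_B = V_A × (R3‖R_L)/(R2 + R3‖R_L) = 6.956 × 3.841/71.84 = 0.372 V.

V ≈ 0.372 V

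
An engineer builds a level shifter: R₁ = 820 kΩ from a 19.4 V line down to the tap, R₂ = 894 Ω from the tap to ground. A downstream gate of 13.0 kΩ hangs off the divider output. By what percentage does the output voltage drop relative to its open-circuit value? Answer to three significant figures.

The divider's output (Thévenin) resistance is R₁‖R₂ = 893.0 Ω.
Fractional drop under load = R_th/(R_th + R_L) = 893.0 / (893.0 + 13000) = 0.06428.
So the output falls by 6.43 %.

6.43 %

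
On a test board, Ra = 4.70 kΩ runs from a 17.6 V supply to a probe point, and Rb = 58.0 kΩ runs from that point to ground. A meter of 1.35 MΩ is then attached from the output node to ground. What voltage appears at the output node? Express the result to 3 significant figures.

V_out ≈ 16.2 V

The load sits in parallel with Rb: Rb‖R_L = (58.0 × 1350) / (58.0 + 1350) = 55.61 kΩ.
V_out = 17.6 × 55.61 / (4.70 + 55.61) = 17.6 × 55.61/60.31 = 16.2 V.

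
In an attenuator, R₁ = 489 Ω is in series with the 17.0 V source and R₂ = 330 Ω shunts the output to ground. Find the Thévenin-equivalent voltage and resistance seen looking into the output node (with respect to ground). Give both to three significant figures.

V_th is the open-circuit tap voltage: 17.0 × 330/(489 + 330) = 6.85 V.
With the supply zeroed, R₁ and R₂ appear in parallel from the tap: R_th = R₁‖R₂ = (489 × 330)/819.0 = 197 Ω.

V_th = 6.85 V, R_th = 197 Ω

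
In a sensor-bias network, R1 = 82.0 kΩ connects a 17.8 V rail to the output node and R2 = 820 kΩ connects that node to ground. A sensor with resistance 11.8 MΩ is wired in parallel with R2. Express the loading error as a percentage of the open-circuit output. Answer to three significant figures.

The divider's output (Thévenin) resistance is R1‖R2 = 74.55 kΩ.
Fractional drop under load = R_th/(R_th + R_L) = 74.55 / (74.55 + 11800) = 0.006278.
So the output falls by 0.628 %.

0.628 %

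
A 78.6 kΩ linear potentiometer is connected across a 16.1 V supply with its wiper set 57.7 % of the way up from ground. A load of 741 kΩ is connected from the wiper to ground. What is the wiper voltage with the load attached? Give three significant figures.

V ≈ 9.06 V

The wiper splits the pot into (1−α)R = 33.25 kΩ above and αR = 45.35 kΩ below.
Lower section ‖ load = 42.74 kΩ.
V_wiper = 16.1 × 42.74/(33.25 + 42.74) = 9.06 V.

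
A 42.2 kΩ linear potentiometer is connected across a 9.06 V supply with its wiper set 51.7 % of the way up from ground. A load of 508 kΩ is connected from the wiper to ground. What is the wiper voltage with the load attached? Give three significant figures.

The wiper splits the pot into (1−α)R = 20.38 kΩ above and αR = 21.82 kΩ below.
Lower section ‖ load = 20.92 kΩ.
V_wiper = 9.06 × 20.92/(20.38 + 20.92) = 4.59 V.

V ≈ 4.59 V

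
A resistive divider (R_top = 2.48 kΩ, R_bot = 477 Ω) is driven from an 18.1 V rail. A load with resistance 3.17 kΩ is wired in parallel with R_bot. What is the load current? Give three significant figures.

R_bot‖R_L = 414.6 Ω; V_out = 18.1 × 414.6/2895 = 2.593 V.
I_L = V_out / R_L = 2.593 / 3.17 kΩ = 0.818 mA.

I_L ≈ 0.818 mA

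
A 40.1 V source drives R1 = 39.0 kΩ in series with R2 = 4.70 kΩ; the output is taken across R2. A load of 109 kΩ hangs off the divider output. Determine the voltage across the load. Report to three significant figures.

The load sits in parallel with R2: R2‖R_L = (4.70 × 109) / (4.70 + 109) = 4.506 kΩ.
V_out = 40.1 × 4.506 / (39.0 + 4.506) = 40.1 × 4.506/43.51 = 4.15 V.
(Unloaded it would have been 4.31 V.)

V_out ≈ 4.15 V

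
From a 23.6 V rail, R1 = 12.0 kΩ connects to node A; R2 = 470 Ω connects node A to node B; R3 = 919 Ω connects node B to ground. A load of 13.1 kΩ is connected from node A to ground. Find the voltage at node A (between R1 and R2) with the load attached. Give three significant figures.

Below node A the series string R2+R3 = 1389 Ω sits in parallel with the 13100 Ω load: 1256 Ω.
V_A = 23.6 × 1256/(12000 + 1256) = 2.24 V.

V ≈ 2.24 V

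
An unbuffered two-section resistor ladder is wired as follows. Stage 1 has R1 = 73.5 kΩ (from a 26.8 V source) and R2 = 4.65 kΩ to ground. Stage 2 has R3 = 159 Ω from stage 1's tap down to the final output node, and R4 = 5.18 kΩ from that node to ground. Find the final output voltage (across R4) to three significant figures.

V_out ≈ 0.850 V

Stage 2 presents R3+R4 = 5339 Ω as a load on stage 1's tap.
Stage 1's lower leg becomes R2‖(R3+R4) = 2485 Ω, so V_mid = 26.8 × 2485/75990 = 0.8766 V.
Stage 2 is itself unloaded: V_out = V_mid × R4/(R3+R4) = 0.8766 × 5180/5339 = 0.850 V.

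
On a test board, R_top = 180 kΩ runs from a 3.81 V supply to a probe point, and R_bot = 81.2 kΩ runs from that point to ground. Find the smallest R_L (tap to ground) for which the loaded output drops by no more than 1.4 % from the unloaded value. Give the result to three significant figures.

Output resistance R_th = R_top‖R_bot = (180 × 81.2)/261.2 = 55.96 kΩ.
The fractional drop is R_th/(R_th + R_L); requiring this ≤ 0.0140 gives R_L ≥ R_th(1/0.0140 − 1) = 55.96 × 70.43 = 3.94 MΩ.

R_L(min) ≈ 3.94 MΩ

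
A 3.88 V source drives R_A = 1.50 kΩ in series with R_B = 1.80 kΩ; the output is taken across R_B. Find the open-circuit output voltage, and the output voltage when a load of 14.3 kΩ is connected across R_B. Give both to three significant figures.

Unloaded: 2.12 V; loaded: 2.00 V

Open-circuit: V = 3.88 × 1.80/(1.50 + 1.80) = 2.12 V.
With the load, R_B becomes R_B‖R_L = 1.599 kΩ, so V = 3.88 × 1.599/3.099 = 2.00 V.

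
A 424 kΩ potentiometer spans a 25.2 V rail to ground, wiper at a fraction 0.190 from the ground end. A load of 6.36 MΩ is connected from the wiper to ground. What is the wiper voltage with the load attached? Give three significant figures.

V ≈ 4.74 V

The wiper splits the pot into (1−α)R = 343.4 kΩ above and αR = 80.56 kΩ below.
Lower section ‖ load = 79.55 kΩ.
V_wiper = 25.2 × 79.55/(343.4 + 79.55) = 4.74 V.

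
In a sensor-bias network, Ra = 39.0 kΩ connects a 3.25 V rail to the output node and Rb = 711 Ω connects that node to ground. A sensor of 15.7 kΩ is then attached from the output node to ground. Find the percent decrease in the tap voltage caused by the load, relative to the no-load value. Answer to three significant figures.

The divider's output (Thévenin) resistance is Ra‖Rb = 698.3 Ω.
Fractional drop under load = R_th/(R_th + R_L) = 698.3 / (698.3 + 15700) = 0.04258.
So the output falls by 4.26 %.

4.26 %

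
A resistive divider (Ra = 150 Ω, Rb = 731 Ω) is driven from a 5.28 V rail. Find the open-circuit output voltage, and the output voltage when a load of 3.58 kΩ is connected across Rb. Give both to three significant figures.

Unloaded: 4.38 V; loaded: 4.23 V

Open-circuit: V = 5.28 × 731/(150 + 731) = 4.38 V.
With the load, Rb becomes Rb‖R_L = 607.0 Ω, so V = 5.28 × 607.0/757.0 = 4.23 V.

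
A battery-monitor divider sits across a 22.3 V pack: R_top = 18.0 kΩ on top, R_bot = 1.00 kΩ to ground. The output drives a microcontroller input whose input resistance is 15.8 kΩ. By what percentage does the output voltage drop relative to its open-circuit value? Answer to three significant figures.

5.66 %

The divider's output (Thévenin) resistance is R_top‖R_bot = 0.9474 kΩ.
Fractional drop under load = R_th/(R_th + R_L) = 0.9474 / (0.9474 + 15.8) = 0.05657.
So the output falls by 5.66 %.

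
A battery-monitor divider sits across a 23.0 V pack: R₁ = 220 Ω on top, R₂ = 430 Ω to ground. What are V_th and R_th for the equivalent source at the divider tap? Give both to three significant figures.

V_th is the open-circuit tap voltage: 23.0 × 430/(220 + 430) = 15.2 V.
With the supply zeroed, R₁ and R₂ appear in parallel from the tap: R_th = R₁‖R₂ = (220 × 430)/650.0 = 146 Ω.

V_th = 15.2 V, R_th = 146 Ω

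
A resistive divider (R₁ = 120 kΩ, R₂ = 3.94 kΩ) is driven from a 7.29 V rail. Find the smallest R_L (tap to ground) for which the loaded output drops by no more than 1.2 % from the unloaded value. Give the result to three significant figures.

R_L(min) ≈ 314 kΩ

Output resistance R_th = R₁‖R₂ = (120 × 3.94)/123.9 = 3.815 kΩ.
The fractional drop is R_th/(R_th + R_L); requiring this ≤ 0.0120 gives R_L ≥ R_th(1/0.0120 − 1) = 3.815 × 82.33 = 314 kΩ.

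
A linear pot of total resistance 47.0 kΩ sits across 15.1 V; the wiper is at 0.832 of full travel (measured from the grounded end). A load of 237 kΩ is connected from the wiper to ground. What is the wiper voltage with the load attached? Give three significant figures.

The wiper splits the pot into (1−α)R = 7.896 kΩ above and αR = 39.10 kΩ below.
Lower section ‖ load = 33.57 kΩ.
V_wiper = 15.1 × 33.57/(7.896 + 33.57) = 12.2 V.

V ≈ 12.2 V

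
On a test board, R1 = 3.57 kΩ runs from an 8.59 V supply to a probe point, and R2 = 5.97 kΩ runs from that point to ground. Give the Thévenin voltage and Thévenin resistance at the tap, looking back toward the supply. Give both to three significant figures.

V_th = 5.38 V, R_th = 2.23 kΩ

V_th is the open-circuit tap voltage: 8.59 × 5.97/(3.57 + 5.97) = 5.38 V.
With the supply zeroed, R1 and R2 appear in parallel from the tap: R_th = R1‖R2 = (3.57 × 5.97)/9.540 = 2.23 kΩ.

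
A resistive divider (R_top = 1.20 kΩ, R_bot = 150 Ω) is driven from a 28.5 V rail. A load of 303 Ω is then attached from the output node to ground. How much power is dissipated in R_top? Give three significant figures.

Total resistance from the source is R_top + (R_bot‖R_L) = 1300 Ω, so I = 28.5/1300 Ω = 21.92 mA.
P = I²·R_top = (21.92 mA)² × 1.20 kΩ = 576 mW.

P ≈ 576 mW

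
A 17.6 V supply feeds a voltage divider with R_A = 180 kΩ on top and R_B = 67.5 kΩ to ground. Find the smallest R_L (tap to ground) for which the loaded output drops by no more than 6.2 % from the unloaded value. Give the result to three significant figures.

Output resistance R_th = R_A‖R_B = (180 × 67.5)/247.5 = 49.09 kΩ.
The fractional drop is R_th/(R_th + R_L); requiring this ≤ 0.0620 gives R_L ≥ R_th(1/0.0620 − 1) = 49.09 × 15.13 = 743 kΩ.

R_L(min) ≈ 743 kΩ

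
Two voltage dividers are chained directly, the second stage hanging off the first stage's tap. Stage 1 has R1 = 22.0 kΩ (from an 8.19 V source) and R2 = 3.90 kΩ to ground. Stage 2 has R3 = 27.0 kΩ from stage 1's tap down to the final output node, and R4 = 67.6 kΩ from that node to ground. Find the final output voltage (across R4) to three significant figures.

V_out ≈ 0.851 V

Stage 2 presents R3+R4 = 94.60 kΩ as a load on stage 1's tap.
Stage 1's lower leg becomes R2‖(R3+R4) = 3.746 kΩ, so V_mid = 8.19 × 3.746/25.75 = 1.192 V.
Stage 2 is itself unloaded: V_out = V_mid × R4/(R3+R4) = 1.192 × 67.6/94.60 = 0.851 V.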